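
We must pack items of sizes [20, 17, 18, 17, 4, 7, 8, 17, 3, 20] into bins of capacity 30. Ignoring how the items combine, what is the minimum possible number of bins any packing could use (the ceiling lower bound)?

Total size = 20 + 17 + 18 + 17 + 4 + 7 + 8 + 17 + 3 + 20 = 131.
⌈131 / 30⌉ = 5.

5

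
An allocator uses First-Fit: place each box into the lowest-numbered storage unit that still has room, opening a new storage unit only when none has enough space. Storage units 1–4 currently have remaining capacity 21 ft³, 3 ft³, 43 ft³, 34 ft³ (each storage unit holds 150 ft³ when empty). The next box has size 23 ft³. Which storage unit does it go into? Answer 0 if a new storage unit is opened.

3

Storage units with room: storage unit 3 (43 ft³), storage unit 4 (34 ft³).
The first with room is storage unit 3.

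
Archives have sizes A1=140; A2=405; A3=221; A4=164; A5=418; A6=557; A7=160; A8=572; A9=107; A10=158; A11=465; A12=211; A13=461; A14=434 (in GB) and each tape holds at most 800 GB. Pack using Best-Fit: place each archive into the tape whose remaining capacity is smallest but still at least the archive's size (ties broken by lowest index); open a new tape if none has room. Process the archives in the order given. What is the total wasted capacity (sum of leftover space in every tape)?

1127

tape 1: place A1 (140 GB), 660 GB left
tape 1: place A2 (405 GB), 255 GB left
tape 1: place A3 (221 GB), 34 GB left
tape 2: place A4 (164 GB), 636 GB left
tape 2: place A5 (418 GB), 218 GB left
tape 3: place A6 (557 GB), 243 GB left
tape 2: place A7 (160 GB), 58 GB left
tape 4: place A8 (572 GB), 228 GB left
tape 4: place A9 (107 GB), 121 GB left
tape 3: place A10 (158 GB), 85 GB left
tape 5: place A11 (465 GB), 335 GB left
tape 5: place A12 (211 GB), 124 GB left
tape 6: place A13 (461 GB), 339 GB left
tape 7: place A14 (434 GB), 366 GB left
7 tapes × 800 GB = 5600 GB; used 4473 GB; unused 1127 GB.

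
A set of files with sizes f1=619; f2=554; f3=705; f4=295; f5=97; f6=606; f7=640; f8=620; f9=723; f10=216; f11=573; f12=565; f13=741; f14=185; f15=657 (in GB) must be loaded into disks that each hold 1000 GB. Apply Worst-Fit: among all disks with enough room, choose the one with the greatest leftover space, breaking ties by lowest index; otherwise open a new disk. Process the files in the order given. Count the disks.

11 disks

f1 (619 GB) → disk 1 (remaining 381 GB)
f2 (554 GB) → disk 2 (remaining 446 GB)
f3 (705 GB) → disk 3 (remaining 295 GB)
f4 (295 GB) → disk 2 (remaining 151 GB)
f5 (97 GB) → disk 1 (remaining 284 GB)
f6 (606 GB) → disk 4 (remaining 394 GB)
f7 (640 GB) → disk 5 (remaining 360 GB)
f8 (620 GB) → disk 6 (remaining 380 GB)
f9 (723 GB) → disk 7 (remaining 277 GB)
f10 (216 GB) → disk 4 (remaining 178 GB)
f11 (573 GB) → disk 8 (remaining 427 GB)
f12 (565 GB) → disk 9 (remaining 435 GB)
f13 (741 GB) → disk 10 (remaining 259 GB)
f14 (185 GB) → disk 9 (remaining 250 GB)
f15 (657 GB) → disk 11 (remaining 343 GB)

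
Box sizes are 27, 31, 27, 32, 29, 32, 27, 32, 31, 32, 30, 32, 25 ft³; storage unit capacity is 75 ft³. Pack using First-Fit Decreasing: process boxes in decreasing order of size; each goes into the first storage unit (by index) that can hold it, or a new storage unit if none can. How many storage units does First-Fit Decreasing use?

7

Sorted descending: 32, 32, 32, 32, 32, 31, 31, 30, 29, 27, 27, 27, 25.
Put 32 ft³ in storage unit 1; 43 ft³ remain.
Put 32 ft³ in storage unit 1; 11 ft³ remain.
Put 32 ft³ in storage unit 2; 43 ft³ remain.
Put 32 ft³ in storage unit 2; 11 ft³ remain.
Put 32 ft³ in storage unit 3; 43 ft³ remain.
Put 31 ft³ in storage unit 3; 12 ft³ remain.
Put 31 ft³ in storage unit 4; 44 ft³ remain.
Put 30 ft³ in storage unit 4; 14 ft³ remain.
Put 29 ft³ in storage unit 5; 46 ft³ remain.
Put 27 ft³ in storage unit 5; 19 ft³ remain.
Put 27 ft³ in storage unit 6; 48 ft³ remain.
Put 27 ft³ in storage unit 6; 21 ft³ remain.
Put 25 ft³ in storage unit 7; 50 ft³ remain.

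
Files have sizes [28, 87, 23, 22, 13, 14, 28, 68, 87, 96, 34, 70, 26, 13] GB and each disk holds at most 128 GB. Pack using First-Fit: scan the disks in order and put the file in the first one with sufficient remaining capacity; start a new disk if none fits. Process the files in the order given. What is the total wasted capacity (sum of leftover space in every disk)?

159

disk 1: place 28 GB, 100 GB left
disk 1: place 87 GB, 13 GB left
disk 2: place 23 GB, 105 GB left
disk 2: place 22 GB, 83 GB left
disk 1: place 13 GB, 0 GB left
disk 2: place 14 GB, 69 GB left
disk 2: place 28 GB, 41 GB left
disk 3: place 68 GB, 60 GB left
disk 4: place 87 GB, 41 GB left
disk 5: place 96 GB, 32 GB left
disk 2: place 34 GB, 7 GB left
disk 6: place 70 GB, 58 GB left
disk 3: place 26 GB, 34 GB left
disk 3: place 13 GB, 21 GB left
6 disks × 128 GB = 768 GB; used 609 GB; unused 159 GB.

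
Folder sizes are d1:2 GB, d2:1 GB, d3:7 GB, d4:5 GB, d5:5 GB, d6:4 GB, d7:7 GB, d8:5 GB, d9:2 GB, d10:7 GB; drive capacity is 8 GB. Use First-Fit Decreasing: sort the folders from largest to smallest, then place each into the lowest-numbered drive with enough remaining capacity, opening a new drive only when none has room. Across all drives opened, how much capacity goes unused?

11

Sorted descending: 7, 7, 7, 5, 5, 5, 4, 2, 2, 1.
Put 7 GB in drive 1; 1 GB remain.
Put 7 GB in drive 2; 1 GB remain.
Put 7 GB in drive 3; 1 GB remain.
Put 5 GB in drive 4; 3 GB remain.
Put 5 GB in drive 5; 3 GB remain.
Put 5 GB in drive 6; 3 GB remain.
Put 4 GB in drive 7; 4 GB remain.
Put 2 GB in drive 4; 1 GB remain.
Put 2 GB in drive 5; 1 GB remain.
Put 1 GB in drive 1; 0 GB remain.
7 drives × 8 GB = 56 GB; used 45 GB; unused 11 GB.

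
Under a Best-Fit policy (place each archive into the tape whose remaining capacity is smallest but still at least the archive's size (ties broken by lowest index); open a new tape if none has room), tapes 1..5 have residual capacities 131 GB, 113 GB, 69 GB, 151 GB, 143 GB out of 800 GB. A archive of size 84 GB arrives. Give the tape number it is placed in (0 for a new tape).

2

Tapes with room: tape 1 (131 GB), tape 2 (113 GB), tape 4 (151 GB), tape 5 (143 GB).
Tightest fit is tape 2 with 113 GB free.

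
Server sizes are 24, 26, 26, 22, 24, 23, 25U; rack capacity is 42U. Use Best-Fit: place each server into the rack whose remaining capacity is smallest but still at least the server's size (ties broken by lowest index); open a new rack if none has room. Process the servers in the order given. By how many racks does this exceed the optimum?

Best-Fit: [24] [26] [26] [22] [24] [23] [25] → 7 racks.
7 servers exceed 21U (half the capacity), and no two of those can share a rack, so at least 7 racks are needed.
So 7 is already optimal.

0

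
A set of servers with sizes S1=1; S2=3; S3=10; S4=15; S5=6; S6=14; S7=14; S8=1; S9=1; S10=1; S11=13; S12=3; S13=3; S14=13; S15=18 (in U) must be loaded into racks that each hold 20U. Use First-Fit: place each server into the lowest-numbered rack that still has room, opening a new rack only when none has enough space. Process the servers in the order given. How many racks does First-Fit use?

Put S1 (1U) in rack 1; 19U remain.
Put S2 (3U) in rack 1; 16U remain.
Put S3 (10U) in rack 1; 6U remain.
Put S4 (15U) in rack 2; 5U remain.
Put S5 (6U) in rack 1; 0U remain.
Put S6 (14U) in rack 3; 6U remain.
Put S7 (14U) in rack 4; 6U remain.
Put S8 (1U) in rack 2; 4U remain.
Put S9 (1U) in rack 2; 3U remain.
Put S10 (1U) in rack 2; 2U remain.
Put S11 (13U) in rack 5; 7U remain.
Put S12 (3U) in rack 3; 3U remain.
Put S13 (3U) in rack 3; 0U remain.
Put S14 (13U) in rack 6; 7U remain.
Put S15 (18U) in rack 7; 2U remain.
Final racks: [1,3,10,6] [15,1,1,1] [14,3,3] [14] [13] [13] [18].

7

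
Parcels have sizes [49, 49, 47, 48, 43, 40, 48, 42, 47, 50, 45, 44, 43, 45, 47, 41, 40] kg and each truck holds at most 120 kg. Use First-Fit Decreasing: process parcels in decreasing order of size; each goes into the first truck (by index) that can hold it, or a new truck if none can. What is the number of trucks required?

9

Sorted descending: 50, 49, 49, 48, 48, 47, 47, 47, 45, 45, 44, 43, 43, 42, 41, 40, 40.
truck 1: place 50 kg, 70 kg left
truck 1: place 49 kg, 21 kg left
truck 2: place 49 kg, 71 kg left
truck 2: place 48 kg, 23 kg left
truck 3: place 48 kg, 72 kg left
truck 3: place 47 kg, 25 kg left
truck 4: place 47 kg, 73 kg left
truck 4: place 47 kg, 26 kg left
truck 5: place 45 kg, 75 kg left
truck 5: place 45 kg, 30 kg left
truck 6: place 44 kg, 76 kg left
truck 6: place 43 kg, 33 kg left
truck 7: place 43 kg, 77 kg left
truck 7: place 42 kg, 35 kg left
truck 8: place 41 kg, 79 kg left
truck 8: place 40 kg, 39 kg left
truck 9: place 40 kg, 80 kg left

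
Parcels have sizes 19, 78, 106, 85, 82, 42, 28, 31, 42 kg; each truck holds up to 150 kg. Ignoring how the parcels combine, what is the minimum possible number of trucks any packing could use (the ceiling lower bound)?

4

Total size = 19 + 78 + 106 + 85 + 82 + 42 + 28 + 31 + 42 = 513 kg.
⌈513 / 150⌉ = 4.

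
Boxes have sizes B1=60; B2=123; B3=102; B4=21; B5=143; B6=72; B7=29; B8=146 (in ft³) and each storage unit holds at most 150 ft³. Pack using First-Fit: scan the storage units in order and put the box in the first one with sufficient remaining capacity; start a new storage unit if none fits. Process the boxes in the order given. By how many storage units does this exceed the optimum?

1

First-Fit: [60,21,29] [123] [102] [143] [72] [146] → 6 storage units.
Total size 696 ft³; any packing needs at least ⌈696/150⌉ = 5 storage units.
An optimal packing achieves that bound: [146] [143] [123,21] [102,29] [72,60] → 5 storage units.
Excess: 6 − 5 = 1.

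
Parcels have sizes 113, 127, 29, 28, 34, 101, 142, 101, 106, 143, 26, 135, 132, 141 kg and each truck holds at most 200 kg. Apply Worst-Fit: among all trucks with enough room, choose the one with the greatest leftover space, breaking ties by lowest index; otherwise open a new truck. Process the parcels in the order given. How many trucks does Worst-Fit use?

Put 113 kg in truck 1; 87 kg remain.
Put 127 kg in truck 2; 73 kg remain.
Put 29 kg in truck 1; 58 kg remain.
Put 28 kg in truck 2; 45 kg remain.
Put 34 kg in truck 1; 24 kg remain.
Put 101 kg in truck 3; 99 kg remain.
Put 142 kg in truck 4; 58 kg remain.
Put 101 kg in truck 5; 99 kg remain.
Put 106 kg in truck 6; 94 kg remain.
Put 143 kg in truck 7; 57 kg remain.
Put 26 kg in truck 3; 73 kg remain.
Put 135 kg in truck 8; 65 kg remain.
Put 132 kg in truck 9; 68 kg remain.
Put 141 kg in truck 10; 59 kg remain.
Final trucks: [113,29,34] [127,28] [101,26] [142] [101] [106] [143] [135] [132] [141].

10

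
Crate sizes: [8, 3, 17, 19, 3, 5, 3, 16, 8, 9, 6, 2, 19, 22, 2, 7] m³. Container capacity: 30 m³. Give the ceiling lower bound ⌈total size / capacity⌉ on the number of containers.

Total size = 8 + 3 + 17 + 19 + 3 + 5 + 3 + 16 + 8 + 9 + 6 + 2 + 19 + 22 + 2 + 7 = 149 m³.
⌈149 / 30⌉ = 5.

5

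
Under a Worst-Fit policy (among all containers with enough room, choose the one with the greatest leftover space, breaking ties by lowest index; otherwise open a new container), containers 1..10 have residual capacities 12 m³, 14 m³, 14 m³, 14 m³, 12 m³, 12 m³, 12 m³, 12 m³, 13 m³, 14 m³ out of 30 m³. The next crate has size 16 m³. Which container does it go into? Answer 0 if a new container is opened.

0

No container has ≥ 16 m³ free, so a new container is opened.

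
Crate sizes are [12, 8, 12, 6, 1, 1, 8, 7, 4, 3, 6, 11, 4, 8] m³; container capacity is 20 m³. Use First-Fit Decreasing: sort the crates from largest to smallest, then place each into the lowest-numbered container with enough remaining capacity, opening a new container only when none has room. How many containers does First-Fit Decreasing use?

5 containers

Sorted descending: 12, 12, 11, 8, 8, 8, 7, 6, 6, 4, 4, 3, 1, 1.
Put 12 m³ in container 1; 8 m³ remain.
Put 12 m³ in container 2; 8 m³ remain.
Put 11 m³ in container 3; 9 m³ remain.
Put 8 m³ in container 1; 0 m³ remain.
Put 8 m³ in container 2; 0 m³ remain.
Put 8 m³ in container 3; 1 m³ remain.
Put 7 m³ in container 4; 13 m³ remain.
Put 6 m³ in container 4; 7 m³ remain.
Put 6 m³ in container 4; 1 m³ remain.
Put 4 m³ in container 5; 16 m³ remain.
Put 4 m³ in container 5; 12 m³ remain.
Put 3 m³ in container 5; 9 m³ remain.
Put 1 m³ in container 3; 0 m³ remain.
Put 1 m³ in container 4; 0 m³ remain.
Final containers: [12,8] [12,8] [11,8,1] [7,6,6,1] [4,4,3].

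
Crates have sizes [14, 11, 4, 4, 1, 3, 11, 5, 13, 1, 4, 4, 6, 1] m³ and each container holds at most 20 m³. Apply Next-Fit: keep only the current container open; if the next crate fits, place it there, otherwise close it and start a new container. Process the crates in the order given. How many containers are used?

5 containers

container 1: place 14 m³, 6 m³ left
container 2: place 11 m³, 9 m³ left
container 2: place 4 m³, 5 m³ left
container 2: place 4 m³, 1 m³ left
container 2: place 1 m³, 0 m³ left
container 3: place 3 m³, 17 m³ left
container 3: place 11 m³, 6 m³ left
container 3: place 5 m³, 1 m³ left
container 4: place 13 m³, 7 m³ left
container 4: place 1 m³, 6 m³ left
container 4: place 4 m³, 2 m³ left
container 5: place 4 m³, 16 m³ left
container 5: place 6 m³, 10 m³ left
container 5: place 1 m³, 9 m³ left
Final containers: [14] [11,4,4,1] [3,11,5] [13,1,4] [4,6,1].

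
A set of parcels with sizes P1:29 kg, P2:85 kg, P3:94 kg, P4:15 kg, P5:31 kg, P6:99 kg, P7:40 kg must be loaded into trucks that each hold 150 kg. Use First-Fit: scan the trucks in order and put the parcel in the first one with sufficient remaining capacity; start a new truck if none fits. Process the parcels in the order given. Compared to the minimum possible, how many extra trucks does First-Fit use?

First-Fit: [29,85,15] [94,31] [99,40] → 3 trucks.
Total size 393 kg; any packing needs at least ⌈393/150⌉ = 3 trucks.
So 3 is already optimal.

0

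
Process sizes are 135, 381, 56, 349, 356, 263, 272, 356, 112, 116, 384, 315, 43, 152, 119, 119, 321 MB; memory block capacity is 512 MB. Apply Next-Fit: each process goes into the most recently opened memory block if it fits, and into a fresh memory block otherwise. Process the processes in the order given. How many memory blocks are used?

memory block 1: place 135 MB, 377 MB left
memory block 2: place 381 MB, 131 MB left
memory block 2: place 56 MB, 75 MB left
memory block 3: place 349 MB, 163 MB left
memory block 4: place 356 MB, 156 MB left
memory block 5: place 263 MB, 249 MB left
memory block 6: place 272 MB, 240 MB left
memory block 7: place 356 MB, 156 MB left
memory block 7: place 112 MB, 44 MB left
memory block 8: place 116 MB, 396 MB left
memory block 8: place 384 MB, 12 MB left
memory block 9: place 315 MB, 197 MB left
memory block 9: place 43 MB, 154 MB left
memory block 9: place 152 MB, 2 MB left
memory block 10: place 119 MB, 393 MB left
memory block 10: place 119 MB, 274 MB left
memory block 11: place 321 MB, 191 MB left
Final memory blocks: [135] [381,56] [349] [356] [263] [272] [356,112] [116,384] [315,43,152] [119,119] [321].

11 memory blocks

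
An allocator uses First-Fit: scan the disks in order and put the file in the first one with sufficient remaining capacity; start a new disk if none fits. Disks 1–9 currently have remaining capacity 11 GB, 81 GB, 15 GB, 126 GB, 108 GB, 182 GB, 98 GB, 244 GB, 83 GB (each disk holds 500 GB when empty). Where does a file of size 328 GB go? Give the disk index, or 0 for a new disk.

0

No disk has ≥ 328 GB free, so a new disk is opened.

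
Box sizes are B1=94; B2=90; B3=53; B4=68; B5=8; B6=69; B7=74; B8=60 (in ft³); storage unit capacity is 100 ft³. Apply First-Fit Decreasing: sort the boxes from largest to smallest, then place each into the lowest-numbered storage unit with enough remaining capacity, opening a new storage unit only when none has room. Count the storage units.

7

Sorted descending: 94, 90, 74, 69, 68, 60, 53, 8.
storage unit 1: place 94 ft³, 6 ft³ left
storage unit 2: place 90 ft³, 10 ft³ left
storage unit 3: place 74 ft³, 26 ft³ left
storage unit 4: place 69 ft³, 31 ft³ left
storage unit 5: place 68 ft³, 32 ft³ left
storage unit 6: place 60 ft³, 40 ft³ left
storage unit 7: place 53 ft³, 47 ft³ left
storage unit 2: place 8 ft³, 2 ft³ left
Final storage units: [94] [90,8] [74] [69] [68] [60] [53].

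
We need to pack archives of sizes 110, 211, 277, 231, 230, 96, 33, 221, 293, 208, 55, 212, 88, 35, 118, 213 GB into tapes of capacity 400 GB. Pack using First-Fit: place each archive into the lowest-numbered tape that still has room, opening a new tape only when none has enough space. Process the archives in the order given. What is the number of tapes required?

Put 110 GB in tape 1; 290 GB remain.
Put 211 GB in tape 1; 79 GB remain.
Put 277 GB in tape 2; 123 GB remain.
Put 231 GB in tape 3; 169 GB remain.
Put 230 GB in tape 4; 170 GB remain.
Put 96 GB in tape 2; 27 GB remain.
Put 33 GB in tape 1; 46 GB remain.
Put 221 GB in tape 5; 179 GB remain.
Put 293 GB in tape 6; 107 GB remain.
Put 208 GB in tape 7; 192 GB remain.
Put 55 GB in tape 3; 114 GB remain.
Put 212 GB in tape 8; 188 GB remain.
Put 88 GB in tape 3; 26 GB remain.
Put 35 GB in tape 1; 11 GB remain.
Put 118 GB in tape 4; 52 GB remain.
Put 213 GB in tape 9; 187 GB remain.

9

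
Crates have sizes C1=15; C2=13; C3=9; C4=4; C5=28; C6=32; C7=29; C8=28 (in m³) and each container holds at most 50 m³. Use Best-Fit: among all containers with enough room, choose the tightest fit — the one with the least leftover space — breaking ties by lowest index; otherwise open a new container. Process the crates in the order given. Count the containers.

C1 (15 m³) → container 1 (remaining 35 m³)
C2 (13 m³) → container 1 (remaining 22 m³)
C3 (9 m³) → container 1 (remaining 13 m³)
C4 (4 m³) → container 1 (remaining 9 m³)
C5 (28 m³) → container 2 (remaining 22 m³)
C6 (32 m³) → container 3 (remaining 18 m³)
C7 (29 m³) → container 4 (remaining 21 m³)
C8 (28 m³) → container 5 (remaining 22 m³)
Final containers: [15,13,9,4] [28] [32] [29] [28].

5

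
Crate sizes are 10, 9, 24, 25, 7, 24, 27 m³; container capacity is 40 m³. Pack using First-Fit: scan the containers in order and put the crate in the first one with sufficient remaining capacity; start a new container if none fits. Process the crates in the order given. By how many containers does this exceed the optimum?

1

First-Fit: [10,9,7] [24] [25] [24] [27] → 5 containers.
Total size 126 m³; any packing needs at least ⌈126/40⌉ = 4 containers.
An optimal packing achieves that bound: [27,10] [25,9] [24,7] [24] → 4 containers.
Excess: 5 − 4 = 1.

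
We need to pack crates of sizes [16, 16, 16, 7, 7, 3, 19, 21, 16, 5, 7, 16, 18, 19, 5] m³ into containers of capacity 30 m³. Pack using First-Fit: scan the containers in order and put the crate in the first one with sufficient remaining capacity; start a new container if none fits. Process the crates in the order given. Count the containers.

container 1: place 16 m³, 14 m³ left
container 2: place 16 m³, 14 m³ left
container 3: place 16 m³, 14 m³ left
container 1: place 7 m³, 7 m³ left
container 1: place 7 m³, 0 m³ left
container 2: place 3 m³, 11 m³ left
container 4: place 19 m³, 11 m³ left
container 5: place 21 m³, 9 m³ left
container 6: place 16 m³, 14 m³ left
container 2: place 5 m³, 6 m³ left
container 3: place 7 m³, 7 m³ left
container 7: place 16 m³, 14 m³ left
container 8: place 18 m³, 12 m³ left
container 9: place 19 m³, 11 m³ left
container 2: place 5 m³, 1 m³ left

9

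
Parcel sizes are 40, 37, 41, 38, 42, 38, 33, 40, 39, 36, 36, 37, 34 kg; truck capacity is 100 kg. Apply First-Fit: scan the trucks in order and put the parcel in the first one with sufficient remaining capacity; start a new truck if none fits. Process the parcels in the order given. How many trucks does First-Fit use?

truck 1: place 40 kg, 60 kg left
truck 1: place 37 kg, 23 kg left
truck 2: place 41 kg, 59 kg left
truck 2: place 38 kg, 21 kg left
truck 3: place 42 kg, 58 kg left
truck 3: place 38 kg, 20 kg left
truck 4: place 33 kg, 67 kg left
truck 4: place 40 kg, 27 kg left
truck 5: place 39 kg, 61 kg left
truck 5: place 36 kg, 25 kg left
truck 6: place 36 kg, 64 kg left
truck 6: place 37 kg, 27 kg left
truck 7: place 34 kg, 66 kg left
Final trucks: [40,37] [41,38] [42,38] [33,40] [39,36] [36,37] [34].

7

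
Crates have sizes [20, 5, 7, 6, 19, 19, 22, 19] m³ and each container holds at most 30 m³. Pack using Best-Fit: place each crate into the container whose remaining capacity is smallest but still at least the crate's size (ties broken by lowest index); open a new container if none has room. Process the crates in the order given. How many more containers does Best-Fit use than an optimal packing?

Best-Fit: [20,5] [7,6] [19] [19] [22] [19] → 6 containers.
5 crates exceed 15 m³ (half the capacity), and no two of those can share a container, so at least 5 containers are needed.
An optimal packing achieves that bound: [22,7] [20,6] [19,5] [19] [19] → 5 containers.
Excess: 6 − 5 = 1.

1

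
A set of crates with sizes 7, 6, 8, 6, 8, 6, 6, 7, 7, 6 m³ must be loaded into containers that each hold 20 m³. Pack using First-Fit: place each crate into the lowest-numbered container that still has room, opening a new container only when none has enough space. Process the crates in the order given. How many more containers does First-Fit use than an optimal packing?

First-Fit: [7,6,6] [8,8] [6,6,7] [7,6] → 4 containers.
Total size 67 m³; any packing needs at least ⌈67/20⌉ = 4 containers.
So 4 is already optimal.

0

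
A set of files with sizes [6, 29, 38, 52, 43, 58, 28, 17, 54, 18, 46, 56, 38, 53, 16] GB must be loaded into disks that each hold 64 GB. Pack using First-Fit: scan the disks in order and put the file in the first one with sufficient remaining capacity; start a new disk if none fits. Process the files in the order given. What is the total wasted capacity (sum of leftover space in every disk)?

Put 6 GB in disk 1; 58 GB remain.
Put 29 GB in disk 1; 29 GB remain.
Put 38 GB in disk 2; 26 GB remain.
Put 52 GB in disk 3; 12 GB remain.
Put 43 GB in disk 4; 21 GB remain.
Put 58 GB in disk 5; 6 GB remain.
Put 28 GB in disk 1; 1 GB remain.
Put 17 GB in disk 2; 9 GB remain.
Put 54 GB in disk 6; 10 GB remain.
Put 18 GB in disk 4; 3 GB remain.
Put 46 GB in disk 7; 18 GB remain.
Put 56 GB in disk 8; 8 GB remain.
Put 38 GB in disk 9; 26 GB remain.
Put 53 GB in disk 10; 11 GB remain.
Put 16 GB in disk 7; 2 GB remain.
10 disks × 64 GB = 640 GB; used 552 GB; unused 88 GB.

88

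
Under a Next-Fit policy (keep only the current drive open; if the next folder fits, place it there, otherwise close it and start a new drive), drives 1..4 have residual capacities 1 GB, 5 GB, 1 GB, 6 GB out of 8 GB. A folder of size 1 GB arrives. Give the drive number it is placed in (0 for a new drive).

Next-Fit only looks at drive 4, which has 6 GB free.
1 GB fits there.

4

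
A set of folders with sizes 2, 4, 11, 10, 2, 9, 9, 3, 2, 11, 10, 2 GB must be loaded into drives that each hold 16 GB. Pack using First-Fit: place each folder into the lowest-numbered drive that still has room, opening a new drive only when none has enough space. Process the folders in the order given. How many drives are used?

drive 1: place 2 GB, 14 GB left
drive 1: place 4 GB, 10 GB left
drive 2: place 11 GB, 5 GB left
drive 1: place 10 GB, 0 GB left
drive 2: place 2 GB, 3 GB left
drive 3: place 9 GB, 7 GB left
drive 4: place 9 GB, 7 GB left
drive 2: place 3 GB, 0 GB left
drive 3: place 2 GB, 5 GB left
drive 5: place 11 GB, 5 GB left
drive 6: place 10 GB, 6 GB left
drive 3: place 2 GB, 3 GB left
Final drives: [2,4,10] [11,2,3] [9,2,2] [9] [11] [10].

6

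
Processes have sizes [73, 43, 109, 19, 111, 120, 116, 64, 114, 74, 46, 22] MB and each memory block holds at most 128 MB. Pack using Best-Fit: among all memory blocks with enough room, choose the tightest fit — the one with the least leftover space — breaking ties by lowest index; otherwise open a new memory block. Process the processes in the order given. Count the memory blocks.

memory block 1: place 73 MB, 55 MB left
memory block 1: place 43 MB, 12 MB left
memory block 2: place 109 MB, 19 MB left
memory block 2: place 19 MB, 0 MB left
memory block 3: place 111 MB, 17 MB left
memory block 4: place 120 MB, 8 MB left
memory block 5: place 116 MB, 12 MB left
memory block 6: place 64 MB, 64 MB left
memory block 7: place 114 MB, 14 MB left
memory block 8: place 74 MB, 54 MB left
memory block 8: place 46 MB, 8 MB left
memory block 6: place 22 MB, 42 MB left

8 memory blocks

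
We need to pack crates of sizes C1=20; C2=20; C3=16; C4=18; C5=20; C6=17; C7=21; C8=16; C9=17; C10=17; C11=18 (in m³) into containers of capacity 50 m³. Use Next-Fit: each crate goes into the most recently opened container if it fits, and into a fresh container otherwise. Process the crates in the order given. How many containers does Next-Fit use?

container 1: place C1 (20 m³), 30 m³ left
container 1: place C2 (20 m³), 10 m³ left
container 2: place C3 (16 m³), 34 m³ left
container 2: place C4 (18 m³), 16 m³ left
container 3: place C5 (20 m³), 30 m³ left
container 3: place C6 (17 m³), 13 m³ left
container 4: place C7 (21 m³), 29 m³ left
container 4: place C8 (16 m³), 13 m³ left
container 5: place C9 (17 m³), 33 m³ left
container 5: place C10 (17 m³), 16 m³ left
container 6: place C11 (18 m³), 32 m³ left
Final containers: [20,20] [16,18] [20,17] [21,16] [17,17] [18].

6 containers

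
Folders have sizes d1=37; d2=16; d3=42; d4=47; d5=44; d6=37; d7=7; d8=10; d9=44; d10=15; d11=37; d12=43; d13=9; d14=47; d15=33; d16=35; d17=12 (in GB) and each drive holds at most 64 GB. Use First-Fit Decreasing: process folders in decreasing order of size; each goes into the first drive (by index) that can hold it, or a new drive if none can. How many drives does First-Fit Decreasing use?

11

Sorted descending: 47, 47, 44, 44, 43, 42, 37, 37, 37, 35, 33, 16, 15, 12, 10, 9, 7.
Put 47 GB in drive 1; 17 GB remain.
Put 47 GB in drive 2; 17 GB remain.
Put 44 GB in drive 3; 20 GB remain.
Put 44 GB in drive 4; 20 GB remain.
Put 43 GB in drive 5; 21 GB remain.
Put 42 GB in drive 6; 22 GB remain.
Put 37 GB in drive 7; 27 GB remain.
Put 37 GB in drive 8; 27 GB remain.
Put 37 GB in drive 9; 27 GB remain.
Put 35 GB in drive 10; 29 GB remain.
Put 33 GB in drive 11; 31 GB remain.
Put 16 GB in drive 1; 1 GB remain.
Put 15 GB in drive 2; 2 GB remain.
Put 12 GB in drive 3; 8 GB remain.
Put 10 GB in drive 4; 10 GB remain.
Put 9 GB in drive 4; 1 GB remain.
Put 7 GB in drive 3; 1 GB remain.
Final drives: [47,16] [47,15] [44,12,7] [44,10,9] [43] [42] [37] [37] [37] [35] [33].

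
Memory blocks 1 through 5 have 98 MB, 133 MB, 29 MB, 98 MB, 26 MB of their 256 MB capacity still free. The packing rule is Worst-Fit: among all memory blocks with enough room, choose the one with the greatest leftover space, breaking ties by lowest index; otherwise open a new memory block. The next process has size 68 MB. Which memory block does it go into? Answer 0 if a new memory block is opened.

2

Memory blocks with room: memory block 1 (98 MB), memory block 2 (133 MB), memory block 4 (98 MB).
Most room is memory block 2 with 133 MB free.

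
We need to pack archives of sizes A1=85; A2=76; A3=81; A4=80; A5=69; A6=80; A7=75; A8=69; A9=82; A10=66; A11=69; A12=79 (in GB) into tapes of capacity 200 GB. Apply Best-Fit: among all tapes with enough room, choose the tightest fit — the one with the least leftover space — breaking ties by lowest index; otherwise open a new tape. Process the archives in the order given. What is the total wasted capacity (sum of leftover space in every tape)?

289

tape 1: place A1 (85 GB), 115 GB left
tape 1: place A2 (76 GB), 39 GB left
tape 2: place A3 (81 GB), 119 GB left
tape 2: place A4 (80 GB), 39 GB left
tape 3: place A5 (69 GB), 131 GB left
tape 3: place A6 (80 GB), 51 GB left
tape 4: place A7 (75 GB), 125 GB left
tape 4: place A8 (69 GB), 56 GB left
tape 5: place A9 (82 GB), 118 GB left
tape 5: place A10 (66 GB), 52 GB left
tape 6: place A11 (69 GB), 131 GB left
tape 6: place A12 (79 GB), 52 GB left
6 tapes × 200 GB = 1200 GB; used 911 GB; unused 289 GB.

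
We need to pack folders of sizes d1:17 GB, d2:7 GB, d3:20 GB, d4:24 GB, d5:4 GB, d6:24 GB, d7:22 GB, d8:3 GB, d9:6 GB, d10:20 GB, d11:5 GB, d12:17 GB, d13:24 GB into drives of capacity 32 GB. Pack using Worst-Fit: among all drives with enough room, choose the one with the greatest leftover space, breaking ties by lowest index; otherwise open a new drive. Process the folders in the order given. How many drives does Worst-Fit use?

8 drives

Put d1 (17 GB) in drive 1; 15 GB remain.
Put d2 (7 GB) in drive 1; 8 GB remain.
Put d3 (20 GB) in drive 2; 12 GB remain.
Put d4 (24 GB) in drive 3; 8 GB remain.
Put d5 (4 GB) in drive 2; 8 GB remain.
Put d6 (24 GB) in drive 4; 8 GB remain.
Put d7 (22 GB) in drive 5; 10 GB remain.
Put d8 (3 GB) in drive 5; 7 GB remain.
Put d9 (6 GB) in drive 1; 2 GB remain.
Put d10 (20 GB) in drive 6; 12 GB remain.
Put d11 (5 GB) in drive 6; 7 GB remain.
Put d12 (17 GB) in drive 7; 15 GB remain.
Put d13 (24 GB) in drive 8; 8 GB remain.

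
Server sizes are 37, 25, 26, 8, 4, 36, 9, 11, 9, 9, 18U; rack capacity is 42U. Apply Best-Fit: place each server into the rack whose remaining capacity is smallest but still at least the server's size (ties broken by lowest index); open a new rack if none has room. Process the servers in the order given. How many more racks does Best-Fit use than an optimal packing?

1

Best-Fit: [37,4] [25,9] [26,8] [36] [11,9,9] [18] → 6 racks.
Total size 192U; any packing needs at least ⌈192/42⌉ = 5 racks.
An optimal packing achieves that bound: [37,4] [36] [26,11] [25,9,8] [18,9,9] → 5 racks.
Excess: 6 − 5 = 1.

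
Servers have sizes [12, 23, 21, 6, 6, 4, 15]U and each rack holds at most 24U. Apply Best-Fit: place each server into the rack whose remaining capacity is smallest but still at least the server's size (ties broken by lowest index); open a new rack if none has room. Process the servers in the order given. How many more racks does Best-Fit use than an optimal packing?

Best-Fit: [12,6,6] [23] [21] [4,15] → 4 racks.
Total size 87U; any packing needs at least ⌈87/24⌉ = 4 racks.
So 4 is already optimal.

0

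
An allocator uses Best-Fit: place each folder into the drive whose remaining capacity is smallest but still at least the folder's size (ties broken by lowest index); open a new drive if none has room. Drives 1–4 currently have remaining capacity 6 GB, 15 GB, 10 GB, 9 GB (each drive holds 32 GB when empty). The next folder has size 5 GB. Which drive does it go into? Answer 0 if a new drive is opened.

1

Drives with room: drive 1 (6 GB), drive 2 (15 GB), drive 3 (10 GB), drive 4 (9 GB).
Tightest fit is drive 1 with 6 GB free.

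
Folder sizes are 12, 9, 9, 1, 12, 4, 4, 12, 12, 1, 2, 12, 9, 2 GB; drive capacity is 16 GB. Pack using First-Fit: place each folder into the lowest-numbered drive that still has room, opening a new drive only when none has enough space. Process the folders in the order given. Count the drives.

12 GB → drive 1 (remaining 4 GB)
9 GB → drive 2 (remaining 7 GB)
9 GB → drive 3 (remaining 7 GB)
1 GB → drive 1 (remaining 3 GB)
12 GB → drive 4 (remaining 4 GB)
4 GB → drive 2 (remaining 3 GB)
4 GB → drive 3 (remaining 3 GB)
12 GB → drive 5 (remaining 4 GB)
12 GB → drive 6 (remaining 4 GB)
1 GB → drive 1 (remaining 2 GB)
2 GB → drive 1 (remaining 0 GB)
12 GB → drive 7 (remaining 4 GB)
9 GB → drive 8 (remaining 7 GB)
2 GB → drive 2 (remaining 1 GB)
Final drives: [12,1,1,2] [9,4,2] [9,4] [12] [12] [12] [12] [9].

8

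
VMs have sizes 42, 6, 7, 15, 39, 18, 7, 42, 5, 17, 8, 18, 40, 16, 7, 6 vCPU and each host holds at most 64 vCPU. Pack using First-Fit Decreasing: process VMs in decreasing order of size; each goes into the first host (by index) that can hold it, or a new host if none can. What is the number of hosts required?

Sorted descending: 42, 42, 40, 39, 18, 18, 17, 16, 15, 8, 7, 7, 7, 6, 6, 5.
Put 42 vCPU in host 1; 22 vCPU remain.
Put 42 vCPU in host 2; 22 vCPU remain.
Put 40 vCPU in host 3; 24 vCPU remain.
Put 39 vCPU in host 4; 25 vCPU remain.
Put 18 vCPU in host 1; 4 vCPU remain.
Put 18 vCPU in host 2; 4 vCPU remain.
Put 17 vCPU in host 3; 7 vCPU remain.
Put 16 vCPU in host 4; 9 vCPU remain.
Put 15 vCPU in host 5; 49 vCPU remain.
Put 8 vCPU in host 4; 1 vCPU remain.
Put 7 vCPU in host 3; 0 vCPU remain.
Put 7 vCPU in host 5; 42 vCPU remain.
Put 7 vCPU in host 5; 35 vCPU remain.
Put 6 vCPU in host 5; 29 vCPU remain.
Put 6 vCPU in host 5; 23 vCPU remain.
Put 5 vCPU in host 5; 18 vCPU remain.
Final hosts: [42,18] [42,18] [40,17,7] [39,16,8] [15,7,7,6,6,5].

5 hosts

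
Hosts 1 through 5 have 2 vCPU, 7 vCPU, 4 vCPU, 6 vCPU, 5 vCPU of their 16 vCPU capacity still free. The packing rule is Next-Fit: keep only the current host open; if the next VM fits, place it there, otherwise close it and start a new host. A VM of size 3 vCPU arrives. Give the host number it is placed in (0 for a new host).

Next-Fit only looks at host 5, which has 5 vCPU free.
3 vCPU fits there.

5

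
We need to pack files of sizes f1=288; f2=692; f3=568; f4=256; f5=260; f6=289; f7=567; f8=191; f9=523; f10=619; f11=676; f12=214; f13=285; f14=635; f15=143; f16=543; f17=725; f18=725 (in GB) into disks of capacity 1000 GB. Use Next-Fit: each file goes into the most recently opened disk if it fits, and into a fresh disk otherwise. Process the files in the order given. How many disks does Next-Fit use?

Put f1 (288 GB) in disk 1; 712 GB remain.
Put f2 (692 GB) in disk 1; 20 GB remain.
Put f3 (568 GB) in disk 2; 432 GB remain.
Put f4 (256 GB) in disk 2; 176 GB remain.
Put f5 (260 GB) in disk 3; 740 GB remain.
Put f6 (289 GB) in disk 3; 451 GB remain.
Put f7 (567 GB) in disk 4; 433 GB remain.
Put f8 (191 GB) in disk 4; 242 GB remain.
Put f9 (523 GB) in disk 5; 477 GB remain.
Put f10 (619 GB) in disk 6; 381 GB remain.
Put f11 (676 GB) in disk 7; 324 GB remain.
Put f12 (214 GB) in disk 7; 110 GB remain.
Put f13 (285 GB) in disk 8; 715 GB remain.
Put f14 (635 GB) in disk 8; 80 GB remain.
Put f15 (143 GB) in disk 9; 857 GB remain.
Put f16 (543 GB) in disk 9; 314 GB remain.
Put f17 (725 GB) in disk 10; 275 GB remain.
Put f18 (725 GB) in disk 11; 275 GB remain.

11 disks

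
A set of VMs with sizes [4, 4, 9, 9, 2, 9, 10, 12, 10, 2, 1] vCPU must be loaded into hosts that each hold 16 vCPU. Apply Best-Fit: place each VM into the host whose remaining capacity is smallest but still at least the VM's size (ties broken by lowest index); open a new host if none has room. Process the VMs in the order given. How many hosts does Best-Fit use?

Put 4 vCPU in host 1; 12 vCPU remain.
Put 4 vCPU in host 1; 8 vCPU remain.
Put 9 vCPU in host 2; 7 vCPU remain.
Put 9 vCPU in host 3; 7 vCPU remain.
Put 2 vCPU in host 2; 5 vCPU remain.
Put 9 vCPU in host 4; 7 vCPU remain.
Put 10 vCPU in host 5; 6 vCPU remain.
Put 12 vCPU in host 6; 4 vCPU remain.
Put 10 vCPU in host 7; 6 vCPU remain.
Put 2 vCPU in host 6; 2 vCPU remain.
Put 1 vCPU in host 6; 1 vCPU remain.

7 hosts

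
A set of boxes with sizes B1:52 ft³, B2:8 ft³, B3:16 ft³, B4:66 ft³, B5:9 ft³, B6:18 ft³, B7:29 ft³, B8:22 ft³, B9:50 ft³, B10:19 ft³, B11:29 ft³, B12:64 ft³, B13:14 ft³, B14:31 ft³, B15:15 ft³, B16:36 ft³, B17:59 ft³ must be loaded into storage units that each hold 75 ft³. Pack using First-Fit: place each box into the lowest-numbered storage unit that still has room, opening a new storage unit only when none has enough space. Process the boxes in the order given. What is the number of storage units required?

storage unit 1: place B1 (52 ft³), 23 ft³ left
storage unit 1: place B2 (8 ft³), 15 ft³ left
storage unit 2: place B3 (16 ft³), 59 ft³ left
storage unit 3: place B4 (66 ft³), 9 ft³ left
storage unit 1: place B5 (9 ft³), 6 ft³ left
storage unit 2: place B6 (18 ft³), 41 ft³ left
storage unit 2: place B7 (29 ft³), 12 ft³ left
storage unit 4: place B8 (22 ft³), 53 ft³ left
storage unit 4: place B9 (50 ft³), 3 ft³ left
storage unit 5: place B10 (19 ft³), 56 ft³ left
storage unit 5: place B11 (29 ft³), 27 ft³ left
storage unit 6: place B12 (64 ft³), 11 ft³ left
storage unit 5: place B13 (14 ft³), 13 ft³ left
storage unit 7: place B14 (31 ft³), 44 ft³ left
storage unit 7: place B15 (15 ft³), 29 ft³ left
storage unit 8: place B16 (36 ft³), 39 ft³ left
storage unit 9: place B17 (59 ft³), 16 ft³ left

9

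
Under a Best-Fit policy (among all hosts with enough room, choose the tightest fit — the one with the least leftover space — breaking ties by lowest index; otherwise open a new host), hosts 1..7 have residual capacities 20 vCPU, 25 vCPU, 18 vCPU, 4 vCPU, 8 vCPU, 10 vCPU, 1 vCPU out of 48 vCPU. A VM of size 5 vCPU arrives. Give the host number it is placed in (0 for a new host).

Hosts with room: host 1 (20 vCPU), host 2 (25 vCPU), host 3 (18 vCPU), host 5 (8 vCPU), host 6 (10 vCPU).
Tightest fit is host 5 with 8 vCPU free.

5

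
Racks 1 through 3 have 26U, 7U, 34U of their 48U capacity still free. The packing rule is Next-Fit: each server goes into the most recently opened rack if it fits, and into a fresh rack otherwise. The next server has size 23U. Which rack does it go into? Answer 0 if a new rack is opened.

Next-Fit only looks at rack 3, which has 34U free.
23U fits there.

3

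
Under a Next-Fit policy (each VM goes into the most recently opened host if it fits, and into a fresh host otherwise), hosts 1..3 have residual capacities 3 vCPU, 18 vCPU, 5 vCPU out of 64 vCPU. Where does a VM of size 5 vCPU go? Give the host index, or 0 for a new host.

Next-Fit only looks at host 3, which has 5 vCPU free.
5 vCPU fits there.

3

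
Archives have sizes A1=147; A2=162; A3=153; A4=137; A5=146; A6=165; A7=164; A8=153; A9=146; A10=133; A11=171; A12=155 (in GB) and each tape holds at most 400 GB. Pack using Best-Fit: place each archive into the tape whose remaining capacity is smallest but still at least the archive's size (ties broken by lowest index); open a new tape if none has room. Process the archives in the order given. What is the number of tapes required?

A1 (147 GB) → tape 1 (remaining 253 GB)
A2 (162 GB) → tape 1 (remaining 91 GB)
A3 (153 GB) → tape 2 (remaining 247 GB)
A4 (137 GB) → tape 2 (remaining 110 GB)
A5 (146 GB) → tape 3 (remaining 254 GB)
A6 (165 GB) → tape 3 (remaining 89 GB)
A7 (164 GB) → tape 4 (remaining 236 GB)
A8 (153 GB) → tape 4 (remaining 83 GB)
A9 (146 GB) → tape 5 (remaining 254 GB)
A10 (133 GB) → tape 5 (remaining 121 GB)
A11 (171 GB) → tape 6 (remaining 229 GB)
A12 (155 GB) → tape 6 (remaining 74 GB)
Final tapes: [147,162] [153,137] [146,165] [164,153] [146,133] [171,155].

6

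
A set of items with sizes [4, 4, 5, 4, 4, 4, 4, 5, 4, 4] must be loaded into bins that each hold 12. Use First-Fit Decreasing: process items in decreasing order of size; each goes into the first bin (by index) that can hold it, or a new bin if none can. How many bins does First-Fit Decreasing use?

Sorted descending: 5, 5, 4, 4, 4, 4, 4, 4, 4, 4.
5 → bin 1 (remaining 7)
5 → bin 1 (remaining 2)
4 → bin 2 (remaining 8)
4 → bin 2 (remaining 4)
4 → bin 2 (remaining 0)
4 → bin 3 (remaining 8)
4 → bin 3 (remaining 4)
4 → bin 3 (remaining 0)
4 → bin 4 (remaining 8)
4 → bin 4 (remaining 4)

4 bins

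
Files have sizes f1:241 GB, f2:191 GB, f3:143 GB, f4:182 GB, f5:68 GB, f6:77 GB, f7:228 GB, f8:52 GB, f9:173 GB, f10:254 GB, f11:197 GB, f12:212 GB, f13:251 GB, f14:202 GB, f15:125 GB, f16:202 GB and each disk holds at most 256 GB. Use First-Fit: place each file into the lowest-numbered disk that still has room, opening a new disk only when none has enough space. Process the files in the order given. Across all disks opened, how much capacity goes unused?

530

Put f1 (241 GB) in disk 1; 15 GB remain.
Put f2 (191 GB) in disk 2; 65 GB remain.
Put f3 (143 GB) in disk 3; 113 GB remain.
Put f4 (182 GB) in disk 4; 74 GB remain.
Put f5 (68 GB) in disk 3; 45 GB remain.
Put f6 (77 GB) in disk 5; 179 GB remain.
Put f7 (228 GB) in disk 6; 28 GB remain.
Put f8 (52 GB) in disk 2; 13 GB remain.
Put f9 (173 GB) in disk 5; 6 GB remain.
Put f10 (254 GB) in disk 7; 2 GB remain.
Put f11 (197 GB) in disk 8; 59 GB remain.
Put f12 (212 GB) in disk 9; 44 GB remain.
Put f13 (251 GB) in disk 10; 5 GB remain.
Put f14 (202 GB) in disk 11; 54 GB remain.
Put f15 (125 GB) in disk 12; 131 GB remain.
Put f16 (202 GB) in disk 13; 54 GB remain.
13 disks × 256 GB = 3328 GB; used 2798 GB; unused 530 GB.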